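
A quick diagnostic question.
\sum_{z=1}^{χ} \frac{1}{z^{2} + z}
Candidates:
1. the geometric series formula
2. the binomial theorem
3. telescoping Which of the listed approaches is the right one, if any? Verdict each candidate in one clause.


Diagnosis: telescoping — the summand \frac{1}{z^{2} + z} decomposes into fractions whose poles differ by an integer shift — the series collapses.
- the geometric series formula — the term-to-term ratio changes with the index, so the geometric formula cannot close it.
- the binomial theorem: no binomial coefficients pair up with complementary powers here.
- telescoping: applies; the problem has the shape this method handles.


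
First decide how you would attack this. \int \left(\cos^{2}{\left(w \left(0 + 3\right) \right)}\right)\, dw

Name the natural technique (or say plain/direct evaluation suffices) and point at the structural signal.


Diagnosis: a trigonometric identity — \cos^{2}{\left(w \left(0 + 3\right) \right)} carries an even exponent — trade it for double-angle cosines before integrating.


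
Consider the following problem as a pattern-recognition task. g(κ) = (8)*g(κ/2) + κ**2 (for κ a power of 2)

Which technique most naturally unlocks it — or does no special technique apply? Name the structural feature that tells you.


Method: the master substitution — the call at κ/2 makes this multiplicative recursion; the master-style substitution converts it to additive.


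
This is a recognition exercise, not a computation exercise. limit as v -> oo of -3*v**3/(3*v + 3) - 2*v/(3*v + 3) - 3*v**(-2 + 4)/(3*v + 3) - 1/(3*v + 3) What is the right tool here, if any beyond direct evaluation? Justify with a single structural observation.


Best approach: dominant-term comparison — at large v only the top-degree terms survive; compare the leading terms and the limit falls out. Viewed as a single quotient this is an ∞/∞ form — an at-infinity application of l'Hôpital's rule would also resolve it; comparing leading growth reads the answer without differentiating.


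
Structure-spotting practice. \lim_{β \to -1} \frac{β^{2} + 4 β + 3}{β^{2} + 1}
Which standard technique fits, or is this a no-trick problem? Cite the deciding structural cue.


Verdict: no special technique — nothing blocks direct substitution at -1: plug in and finish.


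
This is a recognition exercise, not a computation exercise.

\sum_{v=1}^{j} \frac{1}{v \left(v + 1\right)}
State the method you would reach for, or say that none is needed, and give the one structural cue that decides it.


Best approach: telescoping — poles of \frac{1}{v \left(v + 1\right)} differ by an integer, the telltale of a telescoping partial-fraction sum.


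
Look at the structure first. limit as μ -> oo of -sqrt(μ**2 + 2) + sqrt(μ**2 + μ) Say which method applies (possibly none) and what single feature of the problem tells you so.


Method: conjugate multiplication — neither sqrt(μ**2 + μ) nor sqrt(μ**2 + 2) converges alone, so rewrite their difference as a conjugate-rationalized quotient first.


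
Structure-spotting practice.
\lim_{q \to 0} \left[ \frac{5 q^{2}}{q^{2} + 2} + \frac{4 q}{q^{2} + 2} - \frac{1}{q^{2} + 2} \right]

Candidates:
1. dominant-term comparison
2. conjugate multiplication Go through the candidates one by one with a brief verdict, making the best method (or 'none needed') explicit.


Verdict: no special technique — the expression is continuous at 0 — substitute and evaluate; no indeterminate form appears.
- dominant-term comparison — this limit is not decided by comparing polynomial growth at infinity.
- conjugate multiplication: no difference of divergent radicals appears, so rationalizing has nothing to cancel.


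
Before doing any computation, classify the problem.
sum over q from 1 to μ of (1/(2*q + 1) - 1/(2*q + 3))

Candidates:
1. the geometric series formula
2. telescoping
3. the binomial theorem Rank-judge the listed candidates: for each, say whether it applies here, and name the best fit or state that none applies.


Method: telescoping — this sum is a zipper: each term contributes 1/(2*q + 1) and removes the next index's value, which the following term puts back, closing term by term.
- the geometric series formula — consecutive terms are not related by a fixed multiplier.
- telescoping: applies; the problem has the shape this method handles.
- the binomial theorem: the terms do not reassemble into a binomial power.


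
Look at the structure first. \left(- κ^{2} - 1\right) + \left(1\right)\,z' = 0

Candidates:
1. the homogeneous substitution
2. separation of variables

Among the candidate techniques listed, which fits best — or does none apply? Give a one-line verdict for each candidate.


Method: no special technique — the slope is a pure function of κ; integrate both sides and be done.
- the homogeneous substitution — the ratio substitution does not collapse this equation.
- separation of variables — any separation here is vacuous (nothing depends on the unknown); direct integration is the honest label.


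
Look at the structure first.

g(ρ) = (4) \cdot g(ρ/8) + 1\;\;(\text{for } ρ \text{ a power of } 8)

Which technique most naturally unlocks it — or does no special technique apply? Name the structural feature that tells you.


Best approach: the master substitution — the argument shrinks by the factor 8, so measure the index on a logarithmic scale and the recursion becomes a shift.


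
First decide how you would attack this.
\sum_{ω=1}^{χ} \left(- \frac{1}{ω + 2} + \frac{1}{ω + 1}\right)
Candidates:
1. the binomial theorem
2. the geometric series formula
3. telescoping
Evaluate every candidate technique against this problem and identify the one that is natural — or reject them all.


Diagnosis: telescoping — the summand is built as \frac{1}{ω + 1} minus its own successor — adjacent terms annihilate down the line.
- the binomial theorem — there is no sum-raised-to-a-power identity hiding in these terms.
- the geometric series formula: the term-to-term ratio changes with the index, so the geometric formula cannot close it.
- telescoping — a fit — the right tool for this form.


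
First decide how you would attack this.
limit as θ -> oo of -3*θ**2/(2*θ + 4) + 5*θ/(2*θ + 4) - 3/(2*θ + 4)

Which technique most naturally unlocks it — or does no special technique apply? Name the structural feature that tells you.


Diagnosis: dominant-term comparison — at large θ only the top-degree terms survive; compare the leading terms and the limit falls out. Differentiating the expression as a single quotient would eventually settle it as well; matching dominant growth settles it immediately.


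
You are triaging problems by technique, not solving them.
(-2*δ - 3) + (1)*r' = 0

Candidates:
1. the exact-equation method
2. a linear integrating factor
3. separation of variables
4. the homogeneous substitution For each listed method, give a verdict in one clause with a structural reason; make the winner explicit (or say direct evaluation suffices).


Method: no special technique — with r absent the equation is not coupled at all: direct integration in δ.
- the exact-equation method — no dependence on the unknown anywhere: exactness is a label without content here.
- a linear integrating factor: the linear template holds only trivially here (the unknown is absent, so the coefficient is zero) — the method is not the natural label.
- separation of variables — separation is only trivially available — with the unknown absent from the slope this is a direct integration, not a separation problem.
- the homogeneous substitution: the slope is not a function of the ratio of the variables alone.


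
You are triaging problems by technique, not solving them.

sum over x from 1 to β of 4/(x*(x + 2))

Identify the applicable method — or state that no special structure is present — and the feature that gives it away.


Technique: telescoping — 4/(x*(x + 2)) is a collapsed telescope: expand it into simple fractions to see the cancellation.


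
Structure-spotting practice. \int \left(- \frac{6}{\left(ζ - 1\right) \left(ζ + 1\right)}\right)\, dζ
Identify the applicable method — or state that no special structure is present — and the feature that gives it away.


Verdict: partial fractions — a proper rational integrand whose denominator splits into simpler factors — decompose into partial fractions first.


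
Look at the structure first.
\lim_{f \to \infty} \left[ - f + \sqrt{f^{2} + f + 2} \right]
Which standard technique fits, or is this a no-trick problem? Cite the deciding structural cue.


Verdict: conjugate multiplication — an infinity-minus-infinity difference with a surviving radical — multiply by the conjugate to cancel the divergence.


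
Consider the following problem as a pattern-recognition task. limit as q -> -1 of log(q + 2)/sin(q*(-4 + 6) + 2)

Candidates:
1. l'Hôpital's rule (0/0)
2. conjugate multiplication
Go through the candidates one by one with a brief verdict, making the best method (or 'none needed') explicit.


Best approach: l'Hôpital's rule (0/0) — substituting -1 gives 0 over 0; differentiate top and bottom once and re-evaluate. A local series expansion at the point resolves it as well; the rule is the packaged version of that step.
- l'Hôpital's rule (0/0): yes — fits the structure here.
- conjugate multiplication — the conjugate move applies to radical differences, which this is not.


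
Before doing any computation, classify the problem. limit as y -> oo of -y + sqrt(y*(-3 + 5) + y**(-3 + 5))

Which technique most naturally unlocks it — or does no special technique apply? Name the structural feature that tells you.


Verdict: conjugate multiplication — sqrt(y*(-3 + 5) + y**(-3 + 5)) and y both blow up, but their difference is tame once the conjugate rationalizes it.


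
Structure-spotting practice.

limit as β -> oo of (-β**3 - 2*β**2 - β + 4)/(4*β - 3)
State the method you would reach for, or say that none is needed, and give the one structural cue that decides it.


Method: dominant-term comparison — as β grows, only the highest-degree terms matter — compare leading terms and read the limit off. Differentiating the expression as a single quotient would eventually settle it as well; matching dominant growth settles it immediately.


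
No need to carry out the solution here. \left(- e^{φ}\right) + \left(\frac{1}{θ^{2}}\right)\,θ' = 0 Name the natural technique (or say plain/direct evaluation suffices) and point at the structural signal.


Diagnosis: separation of variables — a product of single-variable factors, e^{φ} and θ^{2} — the textbook separable form. The cross-partial test also passes here (vacuously, each side single-variable); the potential-function route would work, separation is simply more immediate.


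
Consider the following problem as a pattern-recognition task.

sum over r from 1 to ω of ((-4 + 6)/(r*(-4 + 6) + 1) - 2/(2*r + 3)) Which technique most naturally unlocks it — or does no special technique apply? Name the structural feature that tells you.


Method: telescoping — spot the paired structure — each term adds (-4 + 6)/(r*(-4 + 6) + 1) and subtracts its successor value, which the next term restores: the definition of a telescoping chain.


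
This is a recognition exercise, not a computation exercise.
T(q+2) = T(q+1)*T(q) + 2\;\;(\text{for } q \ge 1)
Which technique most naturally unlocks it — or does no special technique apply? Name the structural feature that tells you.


Verdict: no special technique — no ansatz, no master substitution, no summation factor survives the nonlinearity here.


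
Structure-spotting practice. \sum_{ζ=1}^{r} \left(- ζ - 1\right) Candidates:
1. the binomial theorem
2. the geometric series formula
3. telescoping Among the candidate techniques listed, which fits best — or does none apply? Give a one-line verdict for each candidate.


Diagnosis: no special technique — the summand is a plain polynomial in ζ (expanding first if it arrives factored); standard power-sum formulas evaluate it term by term.
- the binomial theorem — there is no pair of bases whose matched powers would reassemble into a single binomial power.
- the geometric series formula: there is no constant term-to-term ratio.
- telescoping — the summand is not presented as a shifted difference — a telescoping rewrite may exist, but the displayed structure does not offer one.


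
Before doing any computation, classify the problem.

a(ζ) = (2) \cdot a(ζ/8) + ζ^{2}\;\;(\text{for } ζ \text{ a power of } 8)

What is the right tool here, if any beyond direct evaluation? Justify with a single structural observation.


Verdict: the master substitution — the argument shrinks by the factor 8, so measure the index on a logarithmic scale and the recursion becomes a shift.


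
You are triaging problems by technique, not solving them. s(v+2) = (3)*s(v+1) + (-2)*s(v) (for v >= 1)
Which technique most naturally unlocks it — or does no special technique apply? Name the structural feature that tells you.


Best approach: the characteristic-root method — fixed numeric weights on consecutive terms and no forcing term added: the root method in its home territory.


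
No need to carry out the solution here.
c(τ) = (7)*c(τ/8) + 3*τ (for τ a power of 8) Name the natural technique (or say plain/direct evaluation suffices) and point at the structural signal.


Method: the master substitution — recursion at τ/8 is multiplicative in the index; logarithmic reindexing via τ = 8^m linearizes it.


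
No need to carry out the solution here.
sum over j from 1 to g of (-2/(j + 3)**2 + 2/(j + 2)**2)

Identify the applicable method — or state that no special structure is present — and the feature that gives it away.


Verdict: telescoping — spot the paired structure — each term adds 2/(j + 2)**2 and subtracts its successor value, which the next term restores: the definition of a telescoping chain.


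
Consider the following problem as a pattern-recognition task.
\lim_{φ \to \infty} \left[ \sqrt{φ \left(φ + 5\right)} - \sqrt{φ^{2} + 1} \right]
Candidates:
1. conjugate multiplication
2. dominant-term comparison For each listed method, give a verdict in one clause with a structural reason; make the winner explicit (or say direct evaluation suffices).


Verdict: conjugate multiplication — turning the difference into a conjugate-rationalized ratio makes the limit readable.
- conjugate multiplication: yes — fits the structure here.
- dominant-term comparison — this is not a rational comparison of growth rates at infinity.


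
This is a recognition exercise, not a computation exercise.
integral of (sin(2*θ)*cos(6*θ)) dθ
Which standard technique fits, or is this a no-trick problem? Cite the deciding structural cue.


Technique: a trigonometric identity — distinct frequencies under one product (sin(2*θ)*cos(6*θ)): the product-to-sum identity is the systematic route to an integrable form.


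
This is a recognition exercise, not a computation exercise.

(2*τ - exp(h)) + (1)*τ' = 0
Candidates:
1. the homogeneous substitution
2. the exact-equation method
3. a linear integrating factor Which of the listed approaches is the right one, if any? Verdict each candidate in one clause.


Verdict: a linear integrating factor — first power of τ, nonzero forcing: the integrating-factor recipe applies verbatim with p = 2.
- the homogeneous substitution — the slope is not a function of the ratio of the variables alone.
- the exact-equation method: exactness fails on the nose — the mixed partials do not match.
- a linear integrating factor — yes — fits the structure here.


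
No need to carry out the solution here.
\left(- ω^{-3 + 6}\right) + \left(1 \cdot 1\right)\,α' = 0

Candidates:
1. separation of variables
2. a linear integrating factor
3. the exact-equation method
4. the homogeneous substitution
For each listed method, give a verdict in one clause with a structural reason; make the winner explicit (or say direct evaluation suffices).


Technique: no special technique — with α absent the equation is not coupled at all: direct integration in ω.
- separation of variables — separation is only trivially available — with the unknown absent from the slope this is a direct integration, not a separation problem.
- a linear integrating factor: the linear template holds only trivially here (the unknown is absent, so the coefficient is zero) — the method is not the natural label.
- the exact-equation method — no dependence on the unknown anywhere: exactness is a label without content here.
- the homogeneous substitution: the ratio substitution does not collapse this equation.


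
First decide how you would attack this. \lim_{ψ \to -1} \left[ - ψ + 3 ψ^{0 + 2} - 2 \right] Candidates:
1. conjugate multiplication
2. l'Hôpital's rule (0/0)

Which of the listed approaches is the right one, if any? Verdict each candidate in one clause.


Technique: no special technique — the expression is continuous at the evaluation point — substitute directly; no indeterminate form appears.
- conjugate multiplication — rationalization has no target — no divergent radical difference appears.
- l'Hôpital's rule (0/0) — substituting the point produces a determinate value, not a 0 over 0 clash.


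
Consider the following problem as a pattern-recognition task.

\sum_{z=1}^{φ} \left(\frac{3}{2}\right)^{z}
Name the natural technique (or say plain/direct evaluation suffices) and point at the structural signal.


Diagnosis: the geometric series formula — the ratio of consecutive terms is the constant \frac{3}{2}, independent of the index — a geometric sum.


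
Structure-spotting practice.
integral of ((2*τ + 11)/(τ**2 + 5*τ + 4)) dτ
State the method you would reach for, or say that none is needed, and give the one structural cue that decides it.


Technique: partial fractions — the factorization of τ**2 + 5*τ + 4 is the whole battle; after it, each term is a table integral.


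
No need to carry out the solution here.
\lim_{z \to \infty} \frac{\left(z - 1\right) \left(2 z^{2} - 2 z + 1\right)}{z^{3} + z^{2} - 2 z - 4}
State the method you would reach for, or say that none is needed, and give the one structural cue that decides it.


Verdict: dominant-term comparison — as z grows, only the highest-degree terms matter — compare leading terms and read the limit off. l'Hôpital's at-infinity variant applies to the expression viewed as a single quotient; the leading-term comparison is the direct route.


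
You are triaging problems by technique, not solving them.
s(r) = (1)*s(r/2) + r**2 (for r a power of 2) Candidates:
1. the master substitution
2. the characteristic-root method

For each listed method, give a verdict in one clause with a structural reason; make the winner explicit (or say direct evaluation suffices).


Diagnosis: the master substitution — a divide-and-conquer shape: argument r/2, so change variables with r = 2^m and solve the linear version.
- the master substitution: a fit — the right tool for this form.
- the characteristic-root method: the recursion divides its index rather than shifting it — outside the constant-shift family the root method covers.


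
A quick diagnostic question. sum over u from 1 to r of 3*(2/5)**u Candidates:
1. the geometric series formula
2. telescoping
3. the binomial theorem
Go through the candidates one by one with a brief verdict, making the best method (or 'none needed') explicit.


Verdict: the geometric series formula — consecutive terms stand in a fixed index-free ratio — the geometric sum formula closes it.
- the geometric series formula — applies; the problem has the shape this method handles.
- telescoping — neither a shifted-difference shape nor integer-spaced poles are present.
- the binomial theorem: no binomial coefficients pair with matched powers.


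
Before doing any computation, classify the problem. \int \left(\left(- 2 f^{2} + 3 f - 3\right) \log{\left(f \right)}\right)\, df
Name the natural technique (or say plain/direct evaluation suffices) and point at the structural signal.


Best approach: integration by parts — choose u = \log{\left(f \right)}: one derivative turns the logarithm algebraic, and the remaining factor - 2 f^{2} + 3 f - 3 integrates term by term under the power rule.


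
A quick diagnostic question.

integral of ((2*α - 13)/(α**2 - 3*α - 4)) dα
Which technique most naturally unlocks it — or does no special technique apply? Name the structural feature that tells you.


Technique: partial fractions — α**2 - 3*α - 4 splits into linear pieces, so the quotient is a sum of simple fractions — decompose before integrating.


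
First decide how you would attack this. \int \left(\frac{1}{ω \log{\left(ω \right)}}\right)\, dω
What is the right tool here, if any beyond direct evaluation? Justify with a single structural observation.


Technique: u-substitution — collected, the integrand has one factor that is, up to a constant, the derivative of an inner expression the rest depends on — substitute for that inner expression.


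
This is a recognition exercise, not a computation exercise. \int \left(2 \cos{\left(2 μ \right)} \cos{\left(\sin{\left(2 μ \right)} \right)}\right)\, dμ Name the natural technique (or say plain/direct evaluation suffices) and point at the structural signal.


Method: u-substitution — everything non-trivial happens through the inner expression \sin{\left(2 μ \right)}, and its derivative accounts for the remaining factor up to a constant, so set u = \sin{\left(2 μ \right)}.


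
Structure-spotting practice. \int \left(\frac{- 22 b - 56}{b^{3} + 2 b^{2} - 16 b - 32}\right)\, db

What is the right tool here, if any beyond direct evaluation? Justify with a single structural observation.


Best approach: partial fractions — the bottom factors while the top stays lower-degree — split into simple fractions and integrate piece by piece.


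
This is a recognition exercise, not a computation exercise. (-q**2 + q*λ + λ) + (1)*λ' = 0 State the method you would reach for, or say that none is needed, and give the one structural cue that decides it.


Verdict: a linear integrating factor — linear in the unknown with genuine forcing: multiply through by the exponential of the integrated coefficient and the left side closes into one derivative.


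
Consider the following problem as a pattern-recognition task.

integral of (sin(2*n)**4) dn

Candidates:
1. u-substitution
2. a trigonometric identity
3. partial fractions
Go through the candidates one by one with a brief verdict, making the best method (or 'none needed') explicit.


Technique: a trigonometric identity — the even exponent on sin(2*n)**4 signals one move: rewrite via cos of the doubled angle.
- u-substitution — no subexpression of the integrand serves as a whole-integral substitution inner — individual terms may offer their own, but none carries its derivative as a factor of the full integrand; a working change of variable would have to be constructed from outside the expression.
- a trigonometric identity — applies; the problem has the shape this method handles.
- partial fractions — the expression is not a ratio of polynomials that decomposes further.


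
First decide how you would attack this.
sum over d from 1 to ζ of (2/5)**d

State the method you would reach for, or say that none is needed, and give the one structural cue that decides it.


Diagnosis: the geometric series formula — consecutive terms stand in a fixed index-free ratio — the geometric sum formula closes it.


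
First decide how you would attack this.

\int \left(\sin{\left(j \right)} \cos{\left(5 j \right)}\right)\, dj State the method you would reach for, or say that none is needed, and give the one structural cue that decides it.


Method: a trigonometric identity — cross-frequency products like \sin{\left(j \right)} \cos{\left(5 j \right)} are the textbook product-to-sum case — the identity converts them to directly integrable sinusoids.


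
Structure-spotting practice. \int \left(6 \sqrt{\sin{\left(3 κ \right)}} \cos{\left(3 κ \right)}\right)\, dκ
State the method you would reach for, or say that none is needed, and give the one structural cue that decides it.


Technique: u-substitution — collected, the integrand has one factor that is, up to a constant, the derivative of an inner expression the rest depends on — substitute for that inner expression.


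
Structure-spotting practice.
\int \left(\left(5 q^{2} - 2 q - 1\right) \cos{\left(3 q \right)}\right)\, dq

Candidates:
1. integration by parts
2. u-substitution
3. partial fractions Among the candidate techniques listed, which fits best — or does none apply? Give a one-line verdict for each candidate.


Technique: integration by parts — differentiate 5 q^{2} - 2 q - 1, integrate \cos{\left(3 q \right)}: each pass lowers the polynomial degree, so parts terminates.
- integration by parts — yes — fits the structure here.
- u-substitution — no subexpression of the integrand serves as a whole-integral substitution inner — individual terms may offer their own, but none carries its derivative as a factor of the full integrand; a working change of variable would have to be constructed from outside the expression.
- partial fractions: there is no rational-function structure to decompose.


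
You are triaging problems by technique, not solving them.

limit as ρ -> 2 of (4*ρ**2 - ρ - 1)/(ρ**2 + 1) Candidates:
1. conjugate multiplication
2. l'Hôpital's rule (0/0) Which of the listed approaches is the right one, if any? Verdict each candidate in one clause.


Technique: no special technique — nothing blocks direct substitution at 2: plug in and finish.
- conjugate multiplication — the conjugate move applies to radical differences, which this is not.
- l'Hôpital's rule (0/0): substituting the point produces a determinate value, not a 0 over 0 clash.


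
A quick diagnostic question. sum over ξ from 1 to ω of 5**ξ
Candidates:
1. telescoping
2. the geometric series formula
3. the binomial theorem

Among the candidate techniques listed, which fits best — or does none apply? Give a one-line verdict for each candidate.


Best approach: the geometric series formula — each summand is the previous one scaled by 5; that constant multiplier is itself the geometric structure.
- telescoping — as presented, consecutive terms share no shifted copy to cancel against — no rewrite is on display to change that.
- the geometric series formula: applicable, and directly so.
- the binomial theorem — there is no pair of bases whose matched powers would reassemble into a single binomial power.


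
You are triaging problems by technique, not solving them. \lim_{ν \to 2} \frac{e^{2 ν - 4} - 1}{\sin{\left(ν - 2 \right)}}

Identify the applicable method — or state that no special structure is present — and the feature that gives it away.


Verdict: l'Hôpital's rule (0/0) — the 0/0 form at 2 is the signature situation for l'Hôpital's rule. Known elementary limits would finish this too — the rule just bypasses the case analysis.


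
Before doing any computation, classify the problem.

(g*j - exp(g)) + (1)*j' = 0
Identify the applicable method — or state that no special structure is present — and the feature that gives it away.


Diagnosis: a linear integrating factor — j appears only to the first power with coefficient g — the classic integrating-factor setup.


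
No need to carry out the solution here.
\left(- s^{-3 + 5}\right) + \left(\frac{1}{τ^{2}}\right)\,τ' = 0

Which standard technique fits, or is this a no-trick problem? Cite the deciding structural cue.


Diagnosis: separation of variables — all dependence on the two variables factors apart, the defining separable shape. An exactness check succeeds on this form as well — separation and the potential function arrive at the same answer, separation more directly.


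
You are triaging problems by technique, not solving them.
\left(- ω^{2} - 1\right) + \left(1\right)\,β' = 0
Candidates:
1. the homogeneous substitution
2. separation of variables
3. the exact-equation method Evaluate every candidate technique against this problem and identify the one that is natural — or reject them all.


Technique: no special technique — solved for the derivative, no β appears — this is antidifferentiation in ω wearing ODE clothing.
- the homogeneous substitution — rescaling both variables together changes the slope, so no ratio substitution collapses it.
- separation of variables — with no unknown in the slope, separating variables is a formality — the equation integrates directly.
- the exact-equation method: the unknown never enters the equation — exactness holds emptily, with nothing for the method to add.


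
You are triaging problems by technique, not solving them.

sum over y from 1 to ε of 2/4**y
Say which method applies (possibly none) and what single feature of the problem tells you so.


Diagnosis: the geometric series formula — consecutive terms stand in a fixed index-free ratio — the geometric sum formula closes it.


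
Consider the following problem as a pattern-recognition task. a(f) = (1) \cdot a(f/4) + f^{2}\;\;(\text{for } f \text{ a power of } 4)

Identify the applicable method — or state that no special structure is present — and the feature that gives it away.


Verdict: the master substitution — treat m = log base 4 of f as the new clock: one recursion step advances m by one while f scales by 4.


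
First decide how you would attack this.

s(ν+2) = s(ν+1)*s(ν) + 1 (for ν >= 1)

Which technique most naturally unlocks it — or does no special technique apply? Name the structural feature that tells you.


Technique: no special technique — a nonlinear dependence on earlier terms breaks linearity, and with it every superposition-based closed form.


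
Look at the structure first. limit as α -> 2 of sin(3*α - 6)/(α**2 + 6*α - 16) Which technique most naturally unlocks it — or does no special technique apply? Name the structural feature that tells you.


Diagnosis: l'Hôpital's rule (0/0) — substituting 2 gives 0 over 0; differentiate top and bottom once and re-evaluate. A first-order expansion at the point is an equally standard path; the rule packages it.


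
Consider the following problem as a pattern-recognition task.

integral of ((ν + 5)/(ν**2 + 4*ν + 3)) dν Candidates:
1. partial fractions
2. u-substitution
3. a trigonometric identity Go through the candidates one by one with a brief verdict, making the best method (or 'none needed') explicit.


Diagnosis: partial fractions — each factor of ν**2 + 4*ν + 3 owns one elementary piece of the integrand — separate them and integrate piecewise.
- partial fractions: applicable, and directly so.
- u-substitution: no subexpression of the integrand pairs with its own derivative as a factor — individual terms may offer their own substitutions, but any change of variable covering the whole integral would have to be constructed from outside the expression.
- a trigonometric identity: with no trigonometric functions present, identity rewriting has no target.


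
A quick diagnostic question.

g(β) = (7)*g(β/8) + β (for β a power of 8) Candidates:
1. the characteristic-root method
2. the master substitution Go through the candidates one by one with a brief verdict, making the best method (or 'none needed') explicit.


Best approach: the master substitution — the argument contracts 8-fold per step: reindex β exponentially and solve the linear recurrence in the new index.
- the characteristic-root method — a divided-index call is not the fixed-shift linear shape that characteristic roots solve.
- the master substitution: yes, a natural case for it.


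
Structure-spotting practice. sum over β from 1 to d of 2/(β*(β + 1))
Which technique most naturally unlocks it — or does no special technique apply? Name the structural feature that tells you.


Diagnosis: telescoping — 2/(β*(β + 1)) is a collapsed telescope: expand it into simple fractions to see the cancellation.


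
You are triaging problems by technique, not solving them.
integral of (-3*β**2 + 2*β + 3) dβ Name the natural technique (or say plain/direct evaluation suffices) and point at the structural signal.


Technique: no special technique — every term is a constant multiple of a power of β; term-wise power-rule integration needs no preliminary transformation.


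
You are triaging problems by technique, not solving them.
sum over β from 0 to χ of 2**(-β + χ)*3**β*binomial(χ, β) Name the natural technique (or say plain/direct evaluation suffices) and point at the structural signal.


Technique: the binomial theorem — the binomial coefficients weight matched powers of 3 and 2, which is exactly the expansion of a binomial power.


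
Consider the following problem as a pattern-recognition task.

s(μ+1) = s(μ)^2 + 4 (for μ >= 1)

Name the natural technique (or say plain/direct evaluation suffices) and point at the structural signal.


Method: no special technique — the map from one term to the next is curved, not linear, so linear closed-form machinery does not attach.


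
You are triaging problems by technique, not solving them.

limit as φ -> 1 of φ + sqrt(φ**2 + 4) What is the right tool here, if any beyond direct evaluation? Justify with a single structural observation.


Technique: no special technique — the function is continuous at 1; evaluation is itself the limit, no machinery required.


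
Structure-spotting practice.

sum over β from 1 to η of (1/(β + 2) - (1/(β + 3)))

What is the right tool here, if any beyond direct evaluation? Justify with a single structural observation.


Method: telescoping — consecutive terms evaluate one function at adjacent indices (1/(β + 2) is its current value): one term's tail is the next term's head, so the chain collapses.


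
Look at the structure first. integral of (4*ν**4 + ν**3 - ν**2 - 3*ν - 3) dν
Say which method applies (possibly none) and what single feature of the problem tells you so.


Diagnosis: no special technique — every term is a constant multiple of a power of ν; term-wise power-rule integration needs no preliminary transformation.


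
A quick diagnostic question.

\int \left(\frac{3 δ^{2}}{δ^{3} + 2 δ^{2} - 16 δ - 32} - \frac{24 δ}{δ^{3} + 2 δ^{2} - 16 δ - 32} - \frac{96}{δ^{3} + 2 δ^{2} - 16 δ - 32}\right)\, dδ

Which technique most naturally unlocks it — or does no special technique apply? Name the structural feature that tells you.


Verdict: partial fractions — the bottom factors while the top stays lower-degree — split into simple fractions and integrate piece by piece.


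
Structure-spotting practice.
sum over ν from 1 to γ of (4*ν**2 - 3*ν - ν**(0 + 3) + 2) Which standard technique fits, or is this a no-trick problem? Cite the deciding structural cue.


Technique: no special technique — with only polynomial terms in ν present, the classical sum-of-powers identities are all you need.


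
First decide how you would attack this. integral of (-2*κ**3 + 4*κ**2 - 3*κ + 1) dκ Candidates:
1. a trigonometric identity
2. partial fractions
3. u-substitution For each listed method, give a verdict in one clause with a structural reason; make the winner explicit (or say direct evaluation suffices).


Method: no special technique — a term-by-term power-rule job in κ; no substitution or rearrangement earns its keep here.
- a trigonometric identity: no sine or cosine appears, so there is nothing for a trigonometric identity to act on.
- partial fractions — the expression is not a ratio of polynomials that decomposes further.
- u-substitution: no substitution does more than relabel what direct integration already handles.


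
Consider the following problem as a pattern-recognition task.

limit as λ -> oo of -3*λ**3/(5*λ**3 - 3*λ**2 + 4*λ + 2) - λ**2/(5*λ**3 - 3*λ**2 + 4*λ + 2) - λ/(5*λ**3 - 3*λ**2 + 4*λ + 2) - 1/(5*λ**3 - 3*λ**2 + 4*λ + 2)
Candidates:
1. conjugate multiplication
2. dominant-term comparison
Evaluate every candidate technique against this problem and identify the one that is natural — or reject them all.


Verdict: dominant-term comparison — divide by the highest power of λ present: lower-order terms vanish and the dominant ratio remains.
- conjugate multiplication: there are no radicals in tension whose conjugate would simplify matters.
- dominant-term comparison — a fit — the right tool for this form.


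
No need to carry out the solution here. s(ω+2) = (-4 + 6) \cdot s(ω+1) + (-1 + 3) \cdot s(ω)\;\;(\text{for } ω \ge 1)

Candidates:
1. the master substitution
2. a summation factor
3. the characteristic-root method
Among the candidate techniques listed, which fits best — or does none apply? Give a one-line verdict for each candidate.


Best approach: the characteristic-root method — no index-dependence in the weights and nothing inhomogeneous: classic characteristic-equation setup.
- the master substitution: there is no divide-the-index recursive argument.
- a summation factor: a summation factor telescopes one-step recursions; this one carries higher-order memory.
- the characteristic-root method — yes, a natural case for it.


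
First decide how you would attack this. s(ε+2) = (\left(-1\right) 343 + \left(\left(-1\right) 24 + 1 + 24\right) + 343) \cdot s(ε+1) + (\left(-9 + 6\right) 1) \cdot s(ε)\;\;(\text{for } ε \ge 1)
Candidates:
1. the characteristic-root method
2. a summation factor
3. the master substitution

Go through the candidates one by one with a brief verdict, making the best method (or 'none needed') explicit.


Best approach: the characteristic-root method — the recurrence is linear and homogeneous with constant coefficients, so the ansatz r^ε turns it into a polynomial equation for r.
- the characteristic-root method: yes, a natural case for it.
- a summation factor: a summation factor telescopes one-step recursions; this one carries higher-order memory.
- the master substitution — the recursion shifts the index rather than dividing it.


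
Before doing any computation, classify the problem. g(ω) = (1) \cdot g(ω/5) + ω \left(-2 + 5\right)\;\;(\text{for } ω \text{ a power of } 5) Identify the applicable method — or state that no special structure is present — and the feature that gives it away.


Best approach: the master substitution — treat m = log base 5 of ω as the new clock: one recursion step advances m by one while ω scales by 5.


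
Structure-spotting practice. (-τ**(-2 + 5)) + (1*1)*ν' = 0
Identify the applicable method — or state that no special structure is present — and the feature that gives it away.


Technique: no special technique — the slope is a function of τ alone, so integrate both sides directly.


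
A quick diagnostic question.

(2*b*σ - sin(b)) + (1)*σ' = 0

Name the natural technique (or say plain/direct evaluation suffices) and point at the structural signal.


Diagnosis: a linear integrating factor — σ appears only to the first power with coefficient 2*b — the classic integrating-factor setup.


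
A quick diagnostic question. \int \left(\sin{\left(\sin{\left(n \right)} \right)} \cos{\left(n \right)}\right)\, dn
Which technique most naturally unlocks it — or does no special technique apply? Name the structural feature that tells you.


Technique: u-substitution — a chain-rule shadow: \cos{\left(n \right)} alongside a function of \sin{\left(n \right)} means u = \sin{\left(n \right)} unwinds the composition in one step.


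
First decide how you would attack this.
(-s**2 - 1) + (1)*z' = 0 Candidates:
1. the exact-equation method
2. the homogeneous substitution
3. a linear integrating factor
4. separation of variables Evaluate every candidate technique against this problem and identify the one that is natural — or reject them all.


Best approach: no special technique — solved for the derivative, no z appears — this is antidifferentiation in s wearing ODE clothing.
- the exact-equation method: with the unknown absent from both coefficients, the cross-partial test holds emptily — nothing for the exact method to work on.
- the homogeneous substitution — rescaling both variables together changes the slope, so no ratio substitution collapses it.
- a linear integrating factor: with the unknown absent the integrating factor is a formality; direct integration is the working structure.
- separation of variables: with no unknown in the slope, separating variables is a formality — the equation integrates directly.
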